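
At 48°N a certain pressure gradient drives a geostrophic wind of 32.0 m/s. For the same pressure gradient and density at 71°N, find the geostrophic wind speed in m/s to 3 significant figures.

With the same pressure gradient and density, V_g ∝ 1/f ∝ 1/sin φ.
V₂ = V₁ · sin φ₁ / sin φ₂ = 32.0 × sin 48° / sin 71°
V₂ = 32.0 × 0.7431/0.9455 = 25.2 m/s

25.2 m/s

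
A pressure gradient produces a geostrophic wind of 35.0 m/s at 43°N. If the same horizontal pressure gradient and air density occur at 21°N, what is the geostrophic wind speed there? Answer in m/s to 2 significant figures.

67 m/s

With the same pressure gradient and density, V_g ∝ 1/f ∝ 1/sin φ.
V₂ = V₁ · sin φ₁ / sin φ₂ = 35.0 × sin 43° / sin 21°
V₂ = 35.0 × 0.6820/0.3584 = 67 m/s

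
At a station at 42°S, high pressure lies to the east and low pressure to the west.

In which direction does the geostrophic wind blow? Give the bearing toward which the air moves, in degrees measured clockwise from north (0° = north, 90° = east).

The pressure-gradient force points toward the west (bearing 270°).
Geostrophic balance: in the Southern Hemisphere the Coriolis force deflects motion to the left, so the geostrophic wind blows 90° to the left of the pressure-gradient force (low pressure on the right).
Rotating 270° by 90° counterclockwise gives 180° — the wind blows toward the south.

180°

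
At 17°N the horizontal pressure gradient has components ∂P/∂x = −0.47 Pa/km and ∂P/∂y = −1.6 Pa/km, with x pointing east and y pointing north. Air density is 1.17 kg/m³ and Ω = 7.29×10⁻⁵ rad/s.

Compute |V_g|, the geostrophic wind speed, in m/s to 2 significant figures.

33 m/s

Coriolis parameter at 17°N:
f = 2Ω sin φ = 2 × 7.29×10⁻⁵ × sin 17° = 4.26×10⁻⁵ s⁻¹
Component geostrophic relations (x east, y north):
u_g = −(1/(fρ)) ∂P/∂y,  v_g = (1/(fρ)) ∂P/∂x
u_g = −(−1.6×10⁻³)/(4.26×10⁻⁵ × 1.17) = 32.1 m/s;  v_g = (−0.47×10⁻³)/(4.26×10⁻⁵ × 1.17) = −9.42 m/s
|V_g| = √(u_g² + v_g²) = 33.4 m/s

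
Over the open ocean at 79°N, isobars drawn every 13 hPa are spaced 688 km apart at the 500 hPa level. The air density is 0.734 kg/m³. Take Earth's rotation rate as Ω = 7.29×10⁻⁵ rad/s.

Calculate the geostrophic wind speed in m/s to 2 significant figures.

Coriolis parameter at 79°N:
f = 2Ω sin φ = 2 × 7.29×10⁻⁵ × sin 79° = 1.43×10⁻⁴ s⁻¹
Pressure gradient: |∂P/∂n| = 1300 Pa / 688000 m = 1.89×10⁻³ Pa/m
Geostrophic balance (pressure-gradient force = Coriolis force):
V_g = (1/(fρ)) |∂P/∂n| = 1.89×10⁻³ / (1.43×10⁻⁴ × 0.734) = 18.0 m/s

18 m/s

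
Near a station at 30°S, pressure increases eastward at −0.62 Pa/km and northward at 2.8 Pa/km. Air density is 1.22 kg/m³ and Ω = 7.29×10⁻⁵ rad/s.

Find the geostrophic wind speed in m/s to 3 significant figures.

Coriolis parameter at 30°S:
f = 2Ω sin φ = 2 × 7.29×10⁻⁵ × sin 30° = 7.29×10⁻⁵ s⁻¹
In the Southern Hemisphere f is negative: f = −7.29×10⁻⁵ s⁻¹.
Component geostrophic relations (x east, y north):
u_g = −(1/(fρ)) ∂P/∂y,  v_g = (1/(fρ)) ∂P/∂x
u_g = −(2.8×10⁻³)/(−7.29×10⁻⁵ × 1.22) = 31.5 m/s;  v_g = (−0.62×10⁻³)/(−7.29×10⁻⁵ × 1.22) = 6.97 m/s
|V_g| = √(u_g² + v_g²) = 32.2 m/s

32.2 m/s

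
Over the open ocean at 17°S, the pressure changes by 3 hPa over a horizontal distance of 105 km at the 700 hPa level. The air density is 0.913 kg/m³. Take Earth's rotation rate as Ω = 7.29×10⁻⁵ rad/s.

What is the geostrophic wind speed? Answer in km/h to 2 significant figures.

260 km/h

Coriolis parameter at 17°S:
f = 2Ω sin φ = 2 × 7.29×10⁻⁵ × sin 17° = 4.26×10⁻⁵ s⁻¹
Pressure gradient: |∂P/∂n| = 300 Pa / 105000 m = 2.86×10⁻³ Pa/m
Geostrophic balance (pressure-gradient force = Coriolis force):
V_g = (1/(fρ)) |∂P/∂n| = 2.86×10⁻³ / (4.26×10⁻⁵ × 0.913) = 73.4 m/s
Converting: 73.4 m/s × 3.6 = 260 km/h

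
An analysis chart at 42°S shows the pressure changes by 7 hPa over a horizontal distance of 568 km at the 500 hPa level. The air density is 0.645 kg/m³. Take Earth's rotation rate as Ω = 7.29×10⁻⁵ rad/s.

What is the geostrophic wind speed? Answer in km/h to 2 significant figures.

Coriolis parameter at 42°S:
f = 2Ω sin φ = 2 × 7.29×10⁻⁵ × sin 42° = 9.76×10⁻⁵ s⁻¹
Pressure gradient: |∂P/∂n| = 700 Pa / 568000 m = 1.23×10⁻³ Pa/m
Geostrophic balance (pressure-gradient force = Coriolis force):
V_g = (1/(fρ)) |∂P/∂n| = 1.23×10⁻³ / (9.76×10⁻⁵ × 0.645) = 19.6 m/s
Converting: 19.6 m/s × 3.6 = 71 km/h

71 km/h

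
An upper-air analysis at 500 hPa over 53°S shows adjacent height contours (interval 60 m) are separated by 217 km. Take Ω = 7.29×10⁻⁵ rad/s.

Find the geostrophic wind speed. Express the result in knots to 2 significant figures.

Coriolis parameter at 53°S:
f = 2Ω sin φ = 2 × 7.29×10⁻⁵ × sin 53° = 1.16×10⁻⁴ s⁻¹
Height gradient: |∂Z/∂n| = 60 m / 217000 m = 2.76×10⁻⁴
On a pressure surface, geostrophic balance gives V_g = (g/f)|∂Z/∂n|:
V_g = 9.81 × 2.76×10⁻⁴ / 1.16×10⁻⁴ = 23.3 m/s
Converting: 23.3 m/s × 1.944 = 45 knots

45 knots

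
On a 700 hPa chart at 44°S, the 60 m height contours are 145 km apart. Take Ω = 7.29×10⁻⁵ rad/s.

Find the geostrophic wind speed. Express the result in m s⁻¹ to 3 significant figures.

40.1 m s⁻¹

Coriolis parameter at 44°S:
f = 2Ω sin φ = 2 × 7.29×10⁻⁵ × sin 44° = 1.01×10⁻⁴ s⁻¹
Height gradient: |∂Z/∂n| = 60 m / 145000 m = 4.14×10⁻⁴
On a pressure surface, geostrophic balance gives V_g = (g/f)|∂Z/∂n|:
V_g = 9.81 × 4.14×10⁻⁴ / 1.01×10⁻⁴ = 40.1 m/s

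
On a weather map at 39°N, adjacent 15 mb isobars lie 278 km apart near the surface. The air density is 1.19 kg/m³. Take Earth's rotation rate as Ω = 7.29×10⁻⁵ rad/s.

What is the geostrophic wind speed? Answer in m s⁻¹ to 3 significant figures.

49.4 m s⁻¹

Coriolis parameter at 39°N:
f = 2Ω sin φ = 2 × 7.29×10⁻⁵ × sin 39° = 9.18×10⁻⁵ s⁻¹
Pressure gradient: |∂P/∂n| = 1500 Pa / 278000 m = 5.40×10⁻³ Pa/m
Geostrophic balance (pressure-gradient force = Coriolis force):
V_g = (1/(fρ)) |∂P/∂n| = 5.40×10⁻³ / (9.18×10⁻⁵ × 1.19) = 49.4 m/s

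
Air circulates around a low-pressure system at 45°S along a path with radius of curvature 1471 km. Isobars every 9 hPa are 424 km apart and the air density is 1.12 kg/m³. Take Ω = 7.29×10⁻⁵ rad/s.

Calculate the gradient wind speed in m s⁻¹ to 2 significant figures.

Coriolis parameter at 45°S:
f = 2Ω sin φ = 2 × 7.29×10⁻⁵ × sin 45° = 1.03×10⁻⁴ s⁻¹
Pressure gradient: |∂P/∂n| = 900 Pa / 424000 m = 2.12×10⁻³ Pa/m
Geostrophic speed: V_g = |∂P/∂n|/(fρ) = 2.12×10⁻³/(1.03×10⁻⁴ × 1.12) = 18.4 m/s
Around a low, centrifugal force acts outward with Coriolis, so pressure-gradient force balances both:
(1/ρ)|∂P/∂n| = fV + V²/R  →  V² + fR·V − fR·V_g = 0
With fR = 1.03×10⁻⁴ × 1471×10³ m = 152 m/s:
V = [−fR + √((fR)² + 4 fR V_g)]/2 = [−152 + √(152² + 4×152×18.4)]/2 = 16.6 m/s
Subgeostrophic (V < V_g = 18.4 m/s), as expected around a low.

17 m s⁻¹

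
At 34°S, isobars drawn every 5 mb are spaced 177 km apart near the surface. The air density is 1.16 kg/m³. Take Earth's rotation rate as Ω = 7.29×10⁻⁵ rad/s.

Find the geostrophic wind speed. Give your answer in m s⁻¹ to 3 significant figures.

29.9 m s⁻¹

Coriolis parameter at 34°S:
f = 2Ω sin φ = 2 × 7.29×10⁻⁵ × sin 34° = 8.15×10⁻⁵ s⁻¹
Pressure gradient: |∂P/∂n| = 500 Pa / 177000 m = 2.82×10⁻³ Pa/m
Geostrophic balance (pressure-gradient force = Coriolis force):
V_g = (1/(fρ)) |∂P/∂n| = 2.82×10⁻³ / (8.15×10⁻⁵ × 1.16) = 29.9 m/s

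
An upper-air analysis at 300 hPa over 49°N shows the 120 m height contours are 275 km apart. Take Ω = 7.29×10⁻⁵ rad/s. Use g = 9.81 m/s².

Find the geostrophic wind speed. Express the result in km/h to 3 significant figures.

Coriolis parameter at 49°N:
f = 2Ω sin φ = 2 × 7.29×10⁻⁵ × sin 49° = 1.10×10⁻⁴ s⁻¹
Height gradient: |∂Z/∂n| = 120 m / 275000 m = 4.36×10⁻⁴
On a pressure surface, geostrophic balance gives V_g = (g/f)|∂Z/∂n|:
V_g = 9.81 × 4.36×10⁻⁴ / 1.10×10⁻⁴ = 38.9 m/s
Converting: 38.9 m/s × 3.6 = 140 km/h

140 km/h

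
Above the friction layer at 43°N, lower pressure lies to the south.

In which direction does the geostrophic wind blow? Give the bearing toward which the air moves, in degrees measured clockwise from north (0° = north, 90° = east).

The pressure-gradient force points toward the south (bearing 180°).
Geostrophic balance: in the Northern Hemisphere the Coriolis force deflects motion to the right, so the geostrophic wind blows 90° to the right of the pressure-gradient force (low pressure on the left).
Rotating 180° by 90° clockwise gives 270° — the wind blows toward the west.

270°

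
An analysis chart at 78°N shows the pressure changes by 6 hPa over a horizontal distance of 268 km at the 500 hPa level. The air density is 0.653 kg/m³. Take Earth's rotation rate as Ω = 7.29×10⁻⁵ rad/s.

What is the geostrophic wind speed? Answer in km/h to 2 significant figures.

Coriolis parameter at 78°N:
f = 2Ω sin φ = 2 × 7.29×10⁻⁵ × sin 78° = 1.43×10⁻⁴ s⁻¹
Pressure gradient: |∂P/∂n| = 600 Pa / 268000 m = 2.24×10⁻³ Pa/m
Geostrophic balance (pressure-gradient force = Coriolis force):
V_g = (1/(fρ)) |∂P/∂n| = 2.24×10⁻³ / (1.43×10⁻⁴ × 0.653) = 24.0 m/s
Converting: 24.0 m/s × 3.6 = 87 km/h

87 km/h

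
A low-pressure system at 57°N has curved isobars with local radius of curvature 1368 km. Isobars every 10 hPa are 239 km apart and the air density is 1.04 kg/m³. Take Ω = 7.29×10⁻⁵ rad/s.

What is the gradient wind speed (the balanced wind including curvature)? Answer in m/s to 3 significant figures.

Coriolis parameter at 57°N:
f = 2Ω sin φ = 2 × 7.29×10⁻⁵ × sin 57° = 1.22×10⁻⁴ s⁻¹
Pressure gradient: |∂P/∂n| = 1000 Pa / 239000 m = 4.18×10⁻³ Pa/m
Geostrophic speed: V_g = |∂P/∂n|/(fρ) = 4.18×10⁻³/(1.22×10⁻⁴ × 1.04) = 32.9 m/s
Around a low, centrifugal force acts outward with Coriolis, so pressure-gradient force balances both:
(1/ρ)|∂P/∂n| = fV + V²/R  →  V² + fR·V − fR·V_g = 0
With fR = 1.22×10⁻⁴ × 1368×10³ m = 167 m/s:
V = [−fR + √((fR)² + 4 fR V_g)]/2 = [−167 + √(167² + 4×167×32.9)]/2 = 28.2 m/s
Subgeostrophic (V < V_g = 32.9 m/s), as expected around a low.

28.2 m/s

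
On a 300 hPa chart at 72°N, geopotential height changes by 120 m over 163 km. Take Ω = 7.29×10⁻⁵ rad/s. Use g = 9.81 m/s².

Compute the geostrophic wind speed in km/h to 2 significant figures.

Coriolis parameter at 72°N:
f = 2Ω sin φ = 2 × 7.29×10⁻⁵ × sin 72° = 1.39×10⁻⁴ s⁻¹
Height gradient: |∂Z/∂n| = 120 m / 163000 m = 7.36×10⁻⁴
On a pressure surface, geostrophic balance gives V_g = (g/f)|∂Z/∂n|:
V_g = 9.81 × 7.36×10⁻⁴ / 1.39×10⁻⁴ = 52.1 m/s
Converting: 52.1 m/s × 3.6 = 190 km/h

190 km/h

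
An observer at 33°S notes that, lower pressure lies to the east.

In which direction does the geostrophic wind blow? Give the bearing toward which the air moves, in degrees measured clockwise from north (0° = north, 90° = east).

000°

The pressure-gradient force points toward the east (bearing 090°).
Geostrophic balance: in the Southern Hemisphere the Coriolis force deflects motion to the left, so the geostrophic wind blows 90° to the left of the pressure-gradient force (low pressure on the right).
Rotating 090° by 90° counterclockwise gives 000° — the wind blows toward the north.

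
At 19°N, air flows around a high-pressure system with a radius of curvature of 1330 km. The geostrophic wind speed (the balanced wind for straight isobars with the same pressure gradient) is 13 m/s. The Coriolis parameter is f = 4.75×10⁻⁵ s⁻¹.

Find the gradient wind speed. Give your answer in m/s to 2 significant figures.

18 m/s

Around a high, pressure-gradient force acts outward with centrifugal, so Coriolis balances both:
fV = (1/ρ)|∂P/∂n| + V²/R  →  V² − fR·V + fR·V_g = 0
With fR = 4.75×10⁻⁵ × 1330×10³ m = 63.2 m/s:
V = [fR − √((fR)² − 4 fR V_g)]/2 = [63.2 − √(63.2² − 4×63.2×13)]/2 = 18.3 m/s
Supergeostrophic (V > V_g = 13 m/s), as expected around a high.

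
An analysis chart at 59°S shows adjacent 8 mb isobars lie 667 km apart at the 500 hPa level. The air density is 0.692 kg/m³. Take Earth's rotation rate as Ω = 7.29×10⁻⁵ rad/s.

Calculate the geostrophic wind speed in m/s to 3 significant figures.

Coriolis parameter at 59°S:
f = 2Ω sin φ = 2 × 7.29×10⁻⁵ × sin 59° = 1.25×10⁻⁴ s⁻¹
Pressure gradient: |∂P/∂n| = 800 Pa / 667000 m = 1.20×10⁻³ Pa/m
Geostrophic balance (pressure-gradient force = Coriolis force):
V_g = (1/(fρ)) |∂P/∂n| = 1.20×10⁻³ / (1.25×10⁻⁴ × 0.692) = 13.9 m/s

13.9 m/s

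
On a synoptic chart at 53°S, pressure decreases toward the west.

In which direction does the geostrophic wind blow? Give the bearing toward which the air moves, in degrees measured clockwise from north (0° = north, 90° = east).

The pressure-gradient force points toward the west (bearing 270°).
Geostrophic balance: in the Southern Hemisphere the Coriolis force deflects motion to the left, so the geostrophic wind blows 90° to the left of the pressure-gradient force (low pressure on the right).
Rotating 270° by 90° counterclockwise gives 180° — the wind blows toward the south.

180°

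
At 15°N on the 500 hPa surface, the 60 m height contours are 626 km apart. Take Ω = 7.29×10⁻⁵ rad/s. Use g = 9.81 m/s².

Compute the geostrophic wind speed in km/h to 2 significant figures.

Coriolis parameter at 15°N:
f = 2Ω sin φ = 2 × 7.29×10⁻⁵ × sin 15° = 3.77×10⁻⁵ s⁻¹
Height gradient: |∂Z/∂n| = 60 m / 626000 m = 9.58×10⁻⁵
On a pressure surface, geostrophic balance gives V_g = (g/f)|∂Z/∂n|:
V_g = 9.81 × 9.58×10⁻⁵ / 3.77×10⁻⁵ = 24.9 m/s
Converting: 24.9 m/s × 3.6 = 90 km/h

90 km/h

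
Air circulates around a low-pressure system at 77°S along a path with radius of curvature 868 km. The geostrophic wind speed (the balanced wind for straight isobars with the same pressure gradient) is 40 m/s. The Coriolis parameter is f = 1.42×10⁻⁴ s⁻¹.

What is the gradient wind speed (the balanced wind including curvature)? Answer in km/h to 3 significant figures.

114 km/h

Around a low, centrifugal force acts outward with Coriolis, so pressure-gradient force balances both:
(1/ρ)|∂P/∂n| = fV + V²/R  →  V² + fR·V − fR·V_g = 0
With fR = 1.42×10⁻⁴ × 868×10³ m = 123 m/s:
V = [−fR + √((fR)² + 4 fR V_g)]/2 = [−123 + √(123² + 4×123×40)]/2 = 31.8 m/s
Subgeostrophic (V < V_g = 40 m/s), as expected around a low.
Converting: 31.8 m/s × 3.6 = 114 km/h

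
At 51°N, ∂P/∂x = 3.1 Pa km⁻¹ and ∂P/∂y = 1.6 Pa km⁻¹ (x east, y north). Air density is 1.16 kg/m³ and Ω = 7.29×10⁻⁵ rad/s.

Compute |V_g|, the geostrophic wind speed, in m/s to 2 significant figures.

Coriolis parameter at 51°N:
f = 2Ω sin φ = 2 × 7.29×10⁻⁵ × sin 51° = 1.13×10⁻⁴ s⁻¹
Component geostrophic relations (x east, y north):
u_g = −(1/(fρ)) ∂P/∂y,  v_g = (1/(fρ)) ∂P/∂x
u_g = −(1.6×10⁻³)/(1.13×10⁻⁴ × 1.16) = −12.2 m/s;  v_g = (3.1×10⁻³)/(1.13×10⁻⁴ × 1.16) = 23.6 m/s
|V_g| = √(u_g² + v_g²) = 26.5 m/s

27 m/s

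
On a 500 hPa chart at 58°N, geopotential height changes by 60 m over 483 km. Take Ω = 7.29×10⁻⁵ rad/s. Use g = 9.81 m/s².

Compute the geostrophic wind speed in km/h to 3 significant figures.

35.5 km/h

Coriolis parameter at 58°N:
f = 2Ω sin φ = 2 × 7.29×10⁻⁵ × sin 58° = 1.24×10⁻⁴ s⁻¹
Height gradient: |∂Z/∂n| = 60 m / 483000 m = 1.24×10⁻⁴
On a pressure surface, geostrophic balance gives V_g = (g/f)|∂Z/∂n|:
V_g = 9.81 × 1.24×10⁻⁴ / 1.24×10⁻⁴ = 9.86 m/s
Converting: 9.86 m/s × 3.6 = 35.5 km/h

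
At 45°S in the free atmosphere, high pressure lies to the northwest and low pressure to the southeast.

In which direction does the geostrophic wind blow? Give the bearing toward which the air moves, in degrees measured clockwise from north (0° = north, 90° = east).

045°

The pressure-gradient force points toward the southeast (bearing 135°).
Geostrophic balance: in the Southern Hemisphere the Coriolis force deflects motion to the left, so the geostrophic wind blows 90° to the left of the pressure-gradient force (low pressure on the right).
Rotating 135° by 90° counterclockwise gives 045° — the wind blows toward the northeast.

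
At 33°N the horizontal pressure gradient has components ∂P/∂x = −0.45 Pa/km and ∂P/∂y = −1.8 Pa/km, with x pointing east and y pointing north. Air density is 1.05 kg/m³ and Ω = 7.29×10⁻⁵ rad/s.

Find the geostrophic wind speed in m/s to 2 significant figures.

Coriolis parameter at 33°N:
f = 2Ω sin φ = 2 × 7.29×10⁻⁵ × sin 33° = 7.94×10⁻⁵ s⁻¹
Component geostrophic relations (x east, y north):
u_g = −(1/(fρ)) ∂P/∂y,  v_g = (1/(fρ)) ∂P/∂x
u_g = −(−1.8×10⁻³)/(7.94×10⁻⁵ × 1.05) = 21.6 m/s;  v_g = (−0.45×10⁻³)/(7.94×10⁻⁵ × 1.05) = −5.40 m/s
|V_g| = √(u_g² + v_g²) = 22.3 m/s

22 m/s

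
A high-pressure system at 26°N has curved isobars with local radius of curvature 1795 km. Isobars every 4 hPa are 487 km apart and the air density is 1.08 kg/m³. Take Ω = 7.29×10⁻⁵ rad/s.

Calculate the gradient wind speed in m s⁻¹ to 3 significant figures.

13.5 m s⁻¹

Coriolis parameter at 26°N:
f = 2Ω sin φ = 2 × 7.29×10⁻⁵ × sin 26° = 6.39×10⁻⁵ s⁻¹
Pressure gradient: |∂P/∂n| = 400 Pa / 487000 m = 8.21×10⁻⁴ Pa/m
Geostrophic speed: V_g = |∂P/∂n|/(fρ) = 8.21×10⁻⁴/(6.39×10⁻⁵ × 1.08) = 11.9 m/s
Around a high, pressure-gradient force acts outward with centrifugal, so Coriolis balances both:
fV = (1/ρ)|∂P/∂n| + V²/R  →  V² − fR·V + fR·V_g = 0
With fR = 6.39×10⁻⁵ × 1795×10³ m = 115 m/s:
V = [fR − √((fR)² − 4 fR V_g)]/2 = [115 − √(115² − 4×115×11.9)]/2 = 13.5 m/s
Supergeostrophic (V > V_g = 11.9 m/s), as expected around a high.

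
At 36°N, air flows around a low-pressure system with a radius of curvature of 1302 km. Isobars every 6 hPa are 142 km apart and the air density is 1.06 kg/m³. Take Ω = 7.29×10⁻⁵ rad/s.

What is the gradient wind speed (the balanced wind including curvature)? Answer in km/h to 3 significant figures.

Coriolis parameter at 36°N:
f = 2Ω sin φ = 2 × 7.29×10⁻⁵ × sin 36° = 8.57×10⁻⁵ s⁻¹
Pressure gradient: |∂P/∂n| = 600 Pa / 142000 m = 4.23×10⁻³ Pa/m
Geostrophic speed: V_g = |∂P/∂n|/(fρ) = 4.23×10⁻³/(8.57×10⁻⁵ × 1.06) = 46.5 m/s
Around a low, centrifugal force acts outward with Coriolis, so pressure-gradient force balances both:
(1/ρ)|∂P/∂n| = fV + V²/R  →  V² + fR·V − fR·V_g = 0
With fR = 8.57×10⁻⁵ × 1302×10³ m = 112 m/s:
V = [−fR + √((fR)² + 4 fR V_g)]/2 = [−112 + √(112² + 4×112×46.5)]/2 = 35.3 m/s
Subgeostrophic (V < V_g = 46.5 m/s), as expected around a low.
Converting: 35.3 m/s × 3.6 = 127 km/h

127 km/h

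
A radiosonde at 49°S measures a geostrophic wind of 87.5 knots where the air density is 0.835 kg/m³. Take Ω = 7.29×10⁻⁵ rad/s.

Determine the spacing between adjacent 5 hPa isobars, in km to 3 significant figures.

121 km

Coriolis parameter at 49°S:
f = 2Ω sin φ = 2 × 7.29×10⁻⁵ × sin 49° = 1.10×10⁻⁴ s⁻¹
Wind speed in SI: 87.5 knots = 45.0 m/s
Geostrophic balance rearranged: |∂P/∂n| = f ρ V_g
|∂P/∂n| = 1.10×10⁻⁴ × 0.835 × 45.0 = 4.14×10⁻³ Pa/m
Isobar spacing: Δn = ΔP/|∂P/∂n| = 500 Pa / 4.14×10⁻³ Pa/m = 120893 m ≈ 121 km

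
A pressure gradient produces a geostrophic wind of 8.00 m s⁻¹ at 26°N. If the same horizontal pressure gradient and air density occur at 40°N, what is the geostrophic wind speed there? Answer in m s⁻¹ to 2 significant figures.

5.5 m s⁻¹

With the same pressure gradient and density, V_g ∝ 1/f ∝ 1/sin φ.
V₂ = V₁ · sin φ₁ / sin φ₂ = 8.00 × sin 26° / sin 40°
V₂ = 8.00 × 0.4384/0.6428 = 5.5 m s⁻¹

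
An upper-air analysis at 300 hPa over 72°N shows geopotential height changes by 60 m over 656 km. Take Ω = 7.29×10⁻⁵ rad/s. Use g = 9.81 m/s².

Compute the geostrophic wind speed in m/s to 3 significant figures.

Coriolis parameter at 72°N:
f = 2Ω sin φ = 2 × 7.29×10⁻⁵ × sin 72° = 1.39×10⁻⁴ s⁻¹
Height gradient: |∂Z/∂n| = 60 m / 656000 m = 9.15×10⁻⁵
On a pressure surface, geostrophic balance gives V_g = (g/f)|∂Z/∂n|:
V_g = 9.81 × 9.15×10⁻⁵ / 1.39×10⁻⁴ = 6.47 m/s

6.47 m/s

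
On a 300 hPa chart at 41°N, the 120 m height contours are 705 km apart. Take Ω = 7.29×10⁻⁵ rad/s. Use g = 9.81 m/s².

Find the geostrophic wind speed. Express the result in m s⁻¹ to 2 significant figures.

Coriolis parameter at 41°N:
f = 2Ω sin φ = 2 × 7.29×10⁻⁵ × sin 41° = 9.57×10⁻⁵ s⁻¹
Height gradient: |∂Z/∂n| = 120 m / 705000 m = 1.70×10⁻⁴
On a pressure surface, geostrophic balance gives V_g = (g/f)|∂Z/∂n|:
V_g = 9.81 × 1.70×10⁻⁴ / 9.57×10⁻⁵ = 17.5 m/s

17 m s⁻¹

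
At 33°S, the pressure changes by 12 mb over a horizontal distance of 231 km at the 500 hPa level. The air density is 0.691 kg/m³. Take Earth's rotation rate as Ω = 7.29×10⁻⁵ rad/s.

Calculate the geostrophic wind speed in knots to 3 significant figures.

Coriolis parameter at 33°S:
f = 2Ω sin φ = 2 × 7.29×10⁻⁵ × sin 33° = 7.94×10⁻⁵ s⁻¹
Pressure gradient: |∂P/∂n| = 1200 Pa / 231000 m = 5.19×10⁻³ Pa/m
Geostrophic balance (pressure-gradient force = Coriolis force):
V_g = (1/(fρ)) |∂P/∂n| = 5.19×10⁻³ / (7.94×10⁻⁵ × 0.691) = 94.7 m/s
Converting: 94.7 m/s × 1.944 = 184 knots

184 knots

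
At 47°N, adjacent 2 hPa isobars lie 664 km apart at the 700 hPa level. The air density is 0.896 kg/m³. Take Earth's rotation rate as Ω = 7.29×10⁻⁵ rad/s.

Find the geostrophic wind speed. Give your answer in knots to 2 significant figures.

6.1 knots

Coriolis parameter at 47°N:
f = 2Ω sin φ = 2 × 7.29×10⁻⁵ × sin 47° = 1.07×10⁻⁴ s⁻¹
Pressure gradient: |∂P/∂n| = 200 Pa / 664000 m = 3.01×10⁻⁴ Pa/m
Geostrophic balance (pressure-gradient force = Coriolis force):
V_g = (1/(fρ)) |∂P/∂n| = 3.01×10⁻⁴ / (1.07×10⁻⁴ × 0.896) = 3.15 m/s
Converting: 3.15 m/s × 1.944 = 6.1 knots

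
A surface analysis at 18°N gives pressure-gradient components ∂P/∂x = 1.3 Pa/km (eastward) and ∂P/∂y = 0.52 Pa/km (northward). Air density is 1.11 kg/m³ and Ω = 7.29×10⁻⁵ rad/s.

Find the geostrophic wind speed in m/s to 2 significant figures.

28 m/s

Coriolis parameter at 18°N:
f = 2Ω sin φ = 2 × 7.29×10⁻⁵ × sin 18° = 4.51×10⁻⁵ s⁻¹
Component geostrophic relations (x east, y north):
u_g = −(1/(fρ)) ∂P/∂y,  v_g = (1/(fρ)) ∂P/∂x
u_g = −(0.52×10⁻³)/(4.51×10⁻⁵ × 1.11) = −10.4 m/s;  v_g = (1.3×10⁻³)/(4.51×10⁻⁵ × 1.11) = 26.0 m/s
|V_g| = √(u_g² + v_g²) = 28.0 m/s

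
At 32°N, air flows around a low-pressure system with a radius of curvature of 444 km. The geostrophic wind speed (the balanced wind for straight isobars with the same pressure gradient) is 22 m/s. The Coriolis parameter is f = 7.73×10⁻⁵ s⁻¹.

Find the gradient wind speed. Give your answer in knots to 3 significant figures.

29.6 knots

Around a low, centrifugal force acts outward with Coriolis, so pressure-gradient force balances both:
(1/ρ)|∂P/∂n| = fV + V²/R  →  V² + fR·V − fR·V_g = 0
With fR = 7.73×10⁻⁵ × 444×10³ m = 34.3 m/s:
V = [−fR + √((fR)² + 4 fR V_g)]/2 = [−34.3 + √(34.3² + 4×34.3×22)]/2 = 15.2 m/s
Subgeostrophic (V < V_g = 22 m/s), as expected around a low.
Converting: 15.2 m/s × 1.944 = 29.6 knots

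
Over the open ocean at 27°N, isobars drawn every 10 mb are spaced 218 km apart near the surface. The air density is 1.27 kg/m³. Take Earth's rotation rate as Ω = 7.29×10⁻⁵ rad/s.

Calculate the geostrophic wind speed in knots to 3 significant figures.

106 knots

Coriolis parameter at 27°N:
f = 2Ω sin φ = 2 × 7.29×10⁻⁵ × sin 27° = 6.62×10⁻⁵ s⁻¹
Pressure gradient: |∂P/∂n| = 1000 Pa / 218000 m = 4.59×10⁻³ Pa/m
Geostrophic balance (pressure-gradient force = Coriolis force):
V_g = (1/(fρ)) |∂P/∂n| = 4.59×10⁻³ / (6.62×10⁻⁵ × 1.27) = 54.6 m/s
Converting: 54.6 m/s × 1.944 = 106 knots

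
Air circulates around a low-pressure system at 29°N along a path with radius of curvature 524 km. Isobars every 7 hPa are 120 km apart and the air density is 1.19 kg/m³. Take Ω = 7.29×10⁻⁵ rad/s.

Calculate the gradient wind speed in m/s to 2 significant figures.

35 m/s

Coriolis parameter at 29°N:
f = 2Ω sin φ = 2 × 7.29×10⁻⁵ × sin 29° = 7.07×10⁻⁵ s⁻¹
Pressure gradient: |∂P/∂n| = 700 Pa / 120000 m = 5.83×10⁻³ Pa/m
Geostrophic speed: V_g = |∂P/∂n|/(fρ) = 5.83×10⁻³/(7.07×10⁻⁵ × 1.19) = 69.3 m/s
Around a low, centrifugal force acts outward with Coriolis, so pressure-gradient force balances both:
(1/ρ)|∂P/∂n| = fV + V²/R  →  V² + fR·V − fR·V_g = 0
With fR = 7.07×10⁻⁵ × 524×10³ m = 37.0 m/s:
V = [−fR + √((fR)² + 4 fR V_g)]/2 = [−37.0 + √(37.0² + 4×37.0×69.3)]/2 = 35.4 m/s
Subgeostrophic (V < V_g = 69.3 m/s), as expected around a low.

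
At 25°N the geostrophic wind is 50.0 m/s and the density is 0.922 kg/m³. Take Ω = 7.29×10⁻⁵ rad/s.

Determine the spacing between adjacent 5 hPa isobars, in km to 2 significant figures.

180 km

Coriolis parameter at 25°N:
f = 2Ω sin φ = 2 × 7.29×10⁻⁵ × sin 25° = 6.16×10⁻⁵ s⁻¹
Geostrophic balance rearranged: |∂P/∂n| = f ρ V_g
|∂P/∂n| = 6.16×10⁻⁵ × 0.922 × 50.0 = 2.84×10⁻³ Pa/m
Isobar spacing: Δn = ΔP/|∂P/∂n| = 500 Pa / 2.84×10⁻³ Pa/m = 176021 m ≈ 180 km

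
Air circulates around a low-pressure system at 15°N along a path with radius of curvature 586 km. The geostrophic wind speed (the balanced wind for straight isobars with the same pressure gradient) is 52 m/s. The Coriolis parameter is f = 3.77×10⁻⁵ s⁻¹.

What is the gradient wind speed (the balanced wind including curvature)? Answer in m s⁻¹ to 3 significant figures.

Around a low, centrifugal force acts outward with Coriolis, so pressure-gradient force balances both:
(1/ρ)|∂P/∂n| = fV + V²/R  →  V² + fR·V − fR·V_g = 0
With fR = 3.77×10⁻⁵ × 586×10³ m = 22.1 m/s:
V = [−fR + √((fR)² + 4 fR V_g)]/2 = [−22.1 + √(22.1² + 4×22.1×52)]/2 = 24.6 m/s
Subgeostrophic (V < V_g = 52 m/s), as expected around a low.

24.6 m s⁻¹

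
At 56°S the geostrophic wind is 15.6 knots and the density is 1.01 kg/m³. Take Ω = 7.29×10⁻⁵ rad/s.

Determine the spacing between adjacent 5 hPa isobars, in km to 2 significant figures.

Coriolis parameter at 56°S:
f = 2Ω sin φ = 2 × 7.29×10⁻⁵ × sin 56° = 1.21×10⁻⁴ s⁻¹
Wind speed in SI: 15.6 knots = 8.03 m/s
Geostrophic balance rearranged: |∂P/∂n| = f ρ V_g
|∂P/∂n| = 1.21×10⁻⁴ × 1.01 × 8.03 = 9.80×10⁻⁴ Pa/m
Isobar spacing: Δn = ΔP/|∂P/∂n| = 500 Pa / 9.80×10⁻⁴ Pa/m = 510334 m ≈ 510 km

510 km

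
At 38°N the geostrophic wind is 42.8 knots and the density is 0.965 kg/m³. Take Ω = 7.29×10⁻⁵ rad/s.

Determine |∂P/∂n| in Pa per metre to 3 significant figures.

Coriolis parameter at 38°N:
f = 2Ω sin φ = 2 × 7.29×10⁻⁵ × sin 38° = 8.98×10⁻⁵ s⁻¹
Wind speed in SI: 42.8 knots = 22.0 m/s
Geostrophic balance rearranged: |∂P/∂n| = f ρ V_g
|∂P/∂n| = 8.98×10⁻⁵ × 0.965 × 22.0 = 1.91×10⁻³ Pa/m

1.91×10⁻³ Pa/m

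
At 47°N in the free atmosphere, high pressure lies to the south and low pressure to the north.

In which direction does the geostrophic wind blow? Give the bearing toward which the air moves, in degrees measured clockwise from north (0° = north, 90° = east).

The pressure-gradient force points toward the north (bearing 000°).
Geostrophic balance: in the Northern Hemisphere the Coriolis force deflects motion to the right, so the geostrophic wind blows 90° to the right of the pressure-gradient force (low pressure on the left).
Rotating 000° by 90° clockwise gives 090° — the wind blows toward the east.

090°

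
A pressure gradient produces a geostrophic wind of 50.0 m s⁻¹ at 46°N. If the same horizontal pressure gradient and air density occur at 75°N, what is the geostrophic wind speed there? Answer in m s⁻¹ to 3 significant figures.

With the same pressure gradient and density, V_g ∝ 1/f ∝ 1/sin φ.
V₂ = V₁ · sin φ₁ / sin φ₂ = 50.0 × sin 46° / sin 75°
V₂ = 50.0 × 0.7193/0.9659 = 37.2 m s⁻¹

37.2 m s⁻¹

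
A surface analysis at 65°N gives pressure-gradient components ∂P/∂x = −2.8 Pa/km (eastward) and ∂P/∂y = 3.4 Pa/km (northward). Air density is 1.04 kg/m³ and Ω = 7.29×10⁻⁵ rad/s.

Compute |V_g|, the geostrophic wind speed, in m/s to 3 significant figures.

32.1 m/s

Coriolis parameter at 65°N:
f = 2Ω sin φ = 2 × 7.29×10⁻⁵ × sin 65° = 1.32×10⁻⁴ s⁻¹
Component geostrophic relations (x east, y north):
u_g = −(1/(fρ)) ∂P/∂y,  v_g = (1/(fρ)) ∂P/∂x
u_g = −(3.4×10⁻³)/(1.32×10⁻⁴ × 1.04) = −24.7 m/s;  v_g = (−2.8×10⁻³)/(1.32×10⁻⁴ × 1.04) = −20.4 m/s
|V_g| = √(u_g² + v_g²) = 32.1 m/s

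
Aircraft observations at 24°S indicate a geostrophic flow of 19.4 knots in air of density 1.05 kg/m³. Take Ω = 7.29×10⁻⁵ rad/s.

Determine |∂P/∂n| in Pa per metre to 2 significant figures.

Coriolis parameter at 24°S:
f = 2Ω sin φ = 2 × 7.29×10⁻⁵ × sin 24° = 5.93×10⁻⁵ s⁻¹
Wind speed in SI: 19.4 knots = 9.98 m/s
Geostrophic balance rearranged: |∂P/∂n| = f ρ V_g
|∂P/∂n| = 5.93×10⁻⁵ × 1.05 × 9.98 = 6.21×10⁻⁴ Pa/m

6.2×10⁻⁴ Pa/m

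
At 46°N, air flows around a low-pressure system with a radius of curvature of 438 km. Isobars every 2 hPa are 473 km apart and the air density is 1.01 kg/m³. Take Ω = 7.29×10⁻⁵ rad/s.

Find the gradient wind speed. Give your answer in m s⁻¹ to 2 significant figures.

3.7 m s⁻¹

Coriolis parameter at 46°N:
f = 2Ω sin φ = 2 × 7.29×10⁻⁵ × sin 46° = 1.05×10⁻⁴ s⁻¹
Pressure gradient: |∂P/∂n| = 200 Pa / 473000 m = 4.23×10⁻⁴ Pa/m
Geostrophic speed: V_g = |∂P/∂n|/(fρ) = 4.23×10⁻⁴/(1.05×10⁻⁴ × 1.01) = 3.99 m/s
Around a low, centrifugal force acts outward with Coriolis, so pressure-gradient force balances both:
(1/ρ)|∂P/∂n| = fV + V²/R  →  V² + fR·V − fR·V_g = 0
With fR = 1.05×10⁻⁴ × 438×10³ m = 45.9 m/s:
V = [−fR + √((fR)² + 4 fR V_g)]/2 = [−45.9 + √(45.9² + 4×45.9×3.99)]/2 = 3.69 m/s
Subgeostrophic (V < V_g = 3.99 m/s), as expected around a low.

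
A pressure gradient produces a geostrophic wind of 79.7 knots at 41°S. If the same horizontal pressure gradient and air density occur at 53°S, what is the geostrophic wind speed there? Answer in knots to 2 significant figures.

65 knots

With the same pressure gradient and density, V_g ∝ 1/f ∝ 1/sin φ.
V₂ = V₁ · sin φ₁ / sin φ₂ = 79.7 × sin 41° / sin 53°
V₂ = 79.7 × 0.6561/0.7986 = 65 knots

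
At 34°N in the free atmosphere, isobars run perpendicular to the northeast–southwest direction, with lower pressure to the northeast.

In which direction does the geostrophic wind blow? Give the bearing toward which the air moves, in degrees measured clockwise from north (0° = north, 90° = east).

The pressure-gradient force points toward the northeast (bearing 045°).
Geostrophic balance: in the Northern Hemisphere the Coriolis force deflects motion to the right, so the geostrophic wind blows 90° to the right of the pressure-gradient force (low pressure on the left).
Rotating 045° by 90° clockwise gives 135° — the wind blows toward the southeast.

135°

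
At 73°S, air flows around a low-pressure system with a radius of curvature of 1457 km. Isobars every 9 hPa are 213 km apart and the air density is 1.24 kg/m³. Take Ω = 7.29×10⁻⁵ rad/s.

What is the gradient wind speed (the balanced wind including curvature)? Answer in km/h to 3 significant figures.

79.4 km/h

Coriolis parameter at 73°S:
f = 2Ω sin φ = 2 × 7.29×10⁻⁵ × sin 73° = 1.39×10⁻⁴ s⁻¹
Pressure gradient: |∂P/∂n| = 900 Pa / 213000 m = 4.23×10⁻³ Pa/m
Geostrophic speed: V_g = |∂P/∂n|/(fρ) = 4.23×10⁻³/(1.39×10⁻⁴ × 1.24) = 24.4 m/s
Around a low, centrifugal force acts outward with Coriolis, so pressure-gradient force balances both:
(1/ρ)|∂P/∂n| = fV + V²/R  →  V² + fR·V − fR·V_g = 0
With fR = 1.39×10⁻⁴ × 1457×10³ m = 203 m/s:
V = [−fR + √((fR)² + 4 fR V_g)]/2 = [−203 + √(203² + 4×203×24.4)]/2 = 22 m/s
Subgeostrophic (V < V_g = 24.4 m/s), as expected around a low.
Converting: 22 m/s × 3.6 = 79.4 km/h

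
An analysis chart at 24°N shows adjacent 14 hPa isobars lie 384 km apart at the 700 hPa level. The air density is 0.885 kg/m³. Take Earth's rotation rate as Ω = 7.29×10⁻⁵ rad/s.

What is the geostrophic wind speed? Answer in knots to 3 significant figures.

135 knots

Coriolis parameter at 24°N:
f = 2Ω sin φ = 2 × 7.29×10⁻⁵ × sin 24° = 5.93×10⁻⁵ s⁻¹
Pressure gradient: |∂P/∂n| = 1400 Pa / 384000 m = 3.65×10⁻³ Pa/m
Geostrophic balance (pressure-gradient force = Coriolis force):
V_g = (1/(fρ)) |∂P/∂n| = 3.65×10⁻³ / (5.93×10⁻⁵ × 0.885) = 69.5 m/s
Converting: 69.5 m/s × 1.944 = 135 knots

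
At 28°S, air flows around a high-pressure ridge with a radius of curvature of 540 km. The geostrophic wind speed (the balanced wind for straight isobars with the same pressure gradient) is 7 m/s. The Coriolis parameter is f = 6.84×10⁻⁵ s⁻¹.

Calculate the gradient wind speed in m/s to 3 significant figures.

Around a high, pressure-gradient force acts outward with centrifugal, so Coriolis balances both:
fV = (1/ρ)|∂P/∂n| + V²/R  →  V² − fR·V + fR·V_g = 0
With fR = 6.84×10⁻⁵ × 540×10³ m = 36.9 m/s:
V = [fR − √((fR)² − 4 fR V_g)]/2 = [36.9 − √(36.9² − 4×36.9×7)]/2 = 9.38 m/s
Supergeostrophic (V > V_g = 7 m/s), as expected around a high.

9.38 m/s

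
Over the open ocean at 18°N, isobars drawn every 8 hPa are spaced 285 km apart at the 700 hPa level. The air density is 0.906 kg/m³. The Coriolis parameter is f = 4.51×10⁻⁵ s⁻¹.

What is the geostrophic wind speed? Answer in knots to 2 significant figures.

130 knots

Pressure gradient: |∂P/∂n| = 800 Pa / 285000 m = 2.81×10⁻³ Pa/m
Geostrophic balance (pressure-gradient force = Coriolis force):
V_g = (1/(fρ)) |∂P/∂n| = 2.81×10⁻³ / (4.51×10⁻⁵ × 0.906) = 68.7 m/s
Converting: 68.7 m/s × 1.944 = 130 knots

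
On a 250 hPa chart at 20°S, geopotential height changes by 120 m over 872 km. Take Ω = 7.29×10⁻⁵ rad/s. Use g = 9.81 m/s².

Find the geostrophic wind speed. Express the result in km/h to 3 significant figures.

97.5 km/h

Coriolis parameter at 20°S:
f = 2Ω sin φ = 2 × 7.29×10⁻⁵ × sin 20° = 4.99×10⁻⁵ s⁻¹
Height gradient: |∂Z/∂n| = 120 m / 872000 m = 1.38×10⁻⁴
On a pressure surface, geostrophic balance gives V_g = (g/f)|∂Z/∂n|:
V_g = 9.81 × 1.38×10⁻⁴ / 4.99×10⁻⁵ = 27.1 m/s
Converting: 27.1 m/s × 3.6 = 97.5 km/h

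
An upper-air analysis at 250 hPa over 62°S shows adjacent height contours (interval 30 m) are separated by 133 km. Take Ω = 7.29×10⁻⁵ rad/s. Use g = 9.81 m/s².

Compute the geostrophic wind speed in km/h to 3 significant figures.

61.9 km/h

Coriolis parameter at 62°S:
f = 2Ω sin φ = 2 × 7.29×10⁻⁵ × sin 62° = 1.29×10⁻⁴ s⁻¹
Height gradient: |∂Z/∂n| = 30 m / 133000 m = 2.26×10⁻⁴
On a pressure surface, geostrophic balance gives V_g = (g/f)|∂Z/∂n|:
V_g = 9.81 × 2.26×10⁻⁴ / 1.29×10⁻⁴ = 17.2 m/s
Converting: 17.2 m/s × 3.6 = 61.9 km/h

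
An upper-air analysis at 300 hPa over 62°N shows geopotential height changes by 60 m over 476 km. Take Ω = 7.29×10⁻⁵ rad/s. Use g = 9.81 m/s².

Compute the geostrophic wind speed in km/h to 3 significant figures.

Coriolis parameter at 62°N:
f = 2Ω sin φ = 2 × 7.29×10⁻⁵ × sin 62° = 1.29×10⁻⁴ s⁻¹
Height gradient: |∂Z/∂n| = 60 m / 476000 m = 1.26×10⁻⁴
On a pressure surface, geostrophic balance gives V_g = (g/f)|∂Z/∂n|:
V_g = 9.81 × 1.26×10⁻⁴ / 1.29×10⁻⁴ = 9.61 m/s
Converting: 9.61 m/s × 3.6 = 34.6 km/h

34.6 km/h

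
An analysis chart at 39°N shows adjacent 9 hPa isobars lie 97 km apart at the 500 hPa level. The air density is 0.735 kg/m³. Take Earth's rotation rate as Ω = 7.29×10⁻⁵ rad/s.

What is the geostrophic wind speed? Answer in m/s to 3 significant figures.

Coriolis parameter at 39°N:
f = 2Ω sin φ = 2 × 7.29×10⁻⁵ × sin 39° = 9.18×10⁻⁵ s⁻¹
Pressure gradient: |∂P/∂n| = 900 Pa / 97000 m = 9.28×10⁻³ Pa/m
Geostrophic balance (pressure-gradient force = Coriolis force):
V_g = (1/(fρ)) |∂P/∂n| = 9.28×10⁻³ / (9.18×10⁻⁵ × 0.735) = 138 m/s

138 m/s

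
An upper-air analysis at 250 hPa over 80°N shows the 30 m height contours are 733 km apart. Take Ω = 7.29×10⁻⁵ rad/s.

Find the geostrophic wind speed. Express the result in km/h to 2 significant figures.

10 km/h

Coriolis parameter at 80°N:
f = 2Ω sin φ = 2 × 7.29×10⁻⁵ × sin 80° = 1.44×10⁻⁴ s⁻¹
Height gradient: |∂Z/∂n| = 30 m / 733000 m = 4.09×10⁻⁵
On a pressure surface, geostrophic balance gives V_g = (g/f)|∂Z/∂n|:
V_g = 9.81 × 4.09×10⁻⁵ / 1.44×10⁻⁴ = 2.80 m/s
Converting: 2.80 m/s × 3.6 = 10 km/h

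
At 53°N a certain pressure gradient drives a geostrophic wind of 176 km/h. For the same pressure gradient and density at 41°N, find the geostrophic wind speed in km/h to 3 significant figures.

With the same pressure gradient and density, V_g ∝ 1/f ∝ 1/sin φ.
V₂ = V₁ · sin φ₁ / sin φ₂ = 176 × sin 53° / sin 41°
V₂ = 176 × 0.7986/0.6561 = 214 km/h

214 km/h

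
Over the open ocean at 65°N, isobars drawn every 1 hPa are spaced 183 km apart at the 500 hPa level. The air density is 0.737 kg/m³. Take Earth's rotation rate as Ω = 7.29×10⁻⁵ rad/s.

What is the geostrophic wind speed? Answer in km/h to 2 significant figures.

Coriolis parameter at 65°N:
f = 2Ω sin φ = 2 × 7.29×10⁻⁵ × sin 65° = 1.32×10⁻⁴ s⁻¹
Pressure gradient: |∂P/∂n| = 100 Pa / 183000 m = 5.46×10⁻⁴ Pa/m
Geostrophic balance (pressure-gradient force = Coriolis force):
V_g = (1/(fρ)) |∂P/∂n| = 5.46×10⁻⁴ / (1.32×10⁻⁴ × 0.737) = 5.61 m/s
Converting: 5.61 m/s × 3.6 = 20 km/h

20 km/h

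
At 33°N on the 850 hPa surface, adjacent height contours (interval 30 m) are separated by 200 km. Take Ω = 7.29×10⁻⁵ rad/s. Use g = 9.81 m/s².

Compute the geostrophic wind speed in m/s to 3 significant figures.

Coriolis parameter at 33°N:
f = 2Ω sin φ = 2 × 7.29×10⁻⁵ × sin 33° = 7.94×10⁻⁵ s⁻¹
Height gradient: |∂Z/∂n| = 30 m / 200000 m = 1.50×10⁻⁴
On a pressure surface, geostrophic balance gives V_g = (g/f)|∂Z/∂n|:
V_g = 9.81 × 1.50×10⁻⁴ / 7.94×10⁻⁵ = 18.5 m/s

18.5 m/s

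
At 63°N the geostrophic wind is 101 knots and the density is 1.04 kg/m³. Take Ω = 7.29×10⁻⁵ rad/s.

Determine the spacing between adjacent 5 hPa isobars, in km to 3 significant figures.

71.2 km

Coriolis parameter at 63°N:
f = 2Ω sin φ = 2 × 7.29×10⁻⁵ × sin 63° = 1.30×10⁻⁴ s⁻¹
Wind speed in SI: 101 knots = 52.0 m/s
Geostrophic balance rearranged: |∂P/∂n| = f ρ V_g
|∂P/∂n| = 1.30×10⁻⁴ × 1.04 × 52.0 = 7.02×10⁻³ Pa/m
Isobar spacing: Δn = ΔP/|∂P/∂n| = 500 Pa / 7.02×10⁻³ Pa/m = 71226 m ≈ 71.2 km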